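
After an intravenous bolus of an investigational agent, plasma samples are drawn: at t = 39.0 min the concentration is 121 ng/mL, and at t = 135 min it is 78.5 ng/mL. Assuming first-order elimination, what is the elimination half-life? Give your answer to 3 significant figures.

k = ln(C₁/C₂) / (t₂ − t₁) = ln(121/78.5) / (135 − 39.0)
  = 0.4327 / 96.00 = 0.004507 min⁻¹
t½ = ln 2 / k = ln 2 / 0.004507 ≈ 154 minutes

154 minutes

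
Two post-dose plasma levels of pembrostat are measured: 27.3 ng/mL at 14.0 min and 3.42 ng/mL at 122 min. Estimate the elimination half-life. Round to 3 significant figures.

36.0 minutes

k = ln(C₁/C₂) / (t₂ − t₁) = ln(27.3/3.42) / (122 − 14.0)
  = 2.077 / 108.0 = 0.01923 min⁻¹
t½ = ln 2 / k = ln 2 / 0.01923 ≈ 36.0 minutes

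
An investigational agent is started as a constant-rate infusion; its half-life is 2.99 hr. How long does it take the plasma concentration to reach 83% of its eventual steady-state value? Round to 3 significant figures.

7.64 hours

k = ln 2 / 2.99 = 0.2318 hr⁻¹
f = 1 − e^(−kt)  ⇒  t = −ln(1 − f) / k
t = −ln(1 − 0.83) / 0.2318 = 1.772 / 0.2318 ≈ 7.64 hours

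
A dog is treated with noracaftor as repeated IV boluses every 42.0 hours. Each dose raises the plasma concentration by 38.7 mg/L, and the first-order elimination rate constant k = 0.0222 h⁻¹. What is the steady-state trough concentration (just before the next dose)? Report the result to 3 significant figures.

25.1 mg/L

Fraction remaining after one interval: e^(−kτ) = e^(−0.02220 × 42.0) = 0.3936
R = 1 / (1 − 0.3936) = 1.649
Css,max = 38.7 × 1.649 = 63.82 mg/L
Css,min = Css,max × e^(−kτ) = 63.82 × 0.3936 ≈ 25.1 mg/L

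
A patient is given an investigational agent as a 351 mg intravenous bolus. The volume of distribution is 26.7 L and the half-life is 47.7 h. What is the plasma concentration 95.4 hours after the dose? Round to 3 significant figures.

C₀ = dose / V = 351 / 26.7 = 13.15 µg/mL
k = ln 2 / 47.7 = 0.01453 h⁻¹
C(t) = C₀ e^(−kt) = 13.15 × e^(−0.01453 × 95.4) = 13.15 × e^(−1.386) = 13.15 × 0.2500 ≈ 3.29 µg/mL

3.29 µg/mL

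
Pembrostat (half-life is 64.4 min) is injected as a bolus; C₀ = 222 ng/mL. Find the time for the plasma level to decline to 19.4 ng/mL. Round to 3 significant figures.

226 minutes

k = ln 2 / 64.4 = 0.01076 min⁻¹
C(t) = C₀ e^(−kt)  ⇒  t = ln(C₀/C) / k
t = ln(222/19.4) / 0.01076 = 2.437 / 0.01076 ≈ 226 minutes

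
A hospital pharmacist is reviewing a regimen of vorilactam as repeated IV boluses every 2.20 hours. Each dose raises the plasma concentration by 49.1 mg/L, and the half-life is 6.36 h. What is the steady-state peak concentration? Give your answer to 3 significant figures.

k = ln 2 / 6.36 = 0.1090 h⁻¹
Fraction remaining after one interval: e^(−kτ) = e^(−0.1090 × 2.20) = 0.7868
R = 1 / (1 − 0.7868) = 4.691
Css,max = 49.1 × 4.691 ≈ 230 mg/L

230 mg/L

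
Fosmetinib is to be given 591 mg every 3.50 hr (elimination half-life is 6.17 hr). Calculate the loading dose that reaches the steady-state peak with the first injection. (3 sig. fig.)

1820 mg

k = ln 2 / 6.17 = 0.1123 hr⁻¹
Accumulation ratio R = 1 / (1 − e^(−kτ)) = 1 / (1 − e^(−0.1123×3.50)) = 1 / (1 − 0.6749) = 3.076
Loading dose = maintenance dose × R = 591 × 3.076 ≈ 1820 mg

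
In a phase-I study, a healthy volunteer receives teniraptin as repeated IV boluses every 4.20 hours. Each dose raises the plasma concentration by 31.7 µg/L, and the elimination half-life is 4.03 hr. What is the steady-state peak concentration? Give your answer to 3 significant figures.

61.6 µg/L

k = ln 2 / 4.03 = 0.1720 hr⁻¹
Fraction remaining after one interval: e^(−kτ) = e^(−0.1720 × 4.20) = 0.4856
R = 1 / (1 − 0.4856) = 1.944
Css,max = 31.7 × 1.944 ≈ 61.6 µg/L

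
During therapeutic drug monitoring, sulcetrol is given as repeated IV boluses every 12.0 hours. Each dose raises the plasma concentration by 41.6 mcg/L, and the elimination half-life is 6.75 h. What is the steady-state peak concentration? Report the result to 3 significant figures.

k = ln 2 / 6.75 = 0.1027 h⁻¹
Fraction remaining after one interval: e^(−kτ) = e^(−0.1027 × 12.0) = 0.2916
R = 1 / (1 − 0.2916) = 1.412
Css,max = 41.6 × 1.412 ≈ 58.7 mcg/L

58.7 mcg/L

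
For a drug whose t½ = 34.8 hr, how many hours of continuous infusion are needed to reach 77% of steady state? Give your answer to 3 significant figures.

73.8 hours

k = ln 2 / 34.8 = 0.01992 hr⁻¹
f = 1 − e^(−kt)  ⇒  t = −ln(1 − f) / k
t = −ln(1 − 0.77) / 0.01992 = 1.470 / 0.01992 ≈ 73.8 hours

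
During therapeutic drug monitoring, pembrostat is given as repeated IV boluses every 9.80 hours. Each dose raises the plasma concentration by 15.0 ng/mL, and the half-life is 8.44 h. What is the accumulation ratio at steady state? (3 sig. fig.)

k = ln 2 / 8.44 = 0.08213 h⁻¹
Fraction remaining after one interval: e^(−kτ) = e^(−0.08213 × 9.80) = 0.4472
R = 1 / (1 − 0.4472) = 1 / 0.5528 ≈ 1.81

1.81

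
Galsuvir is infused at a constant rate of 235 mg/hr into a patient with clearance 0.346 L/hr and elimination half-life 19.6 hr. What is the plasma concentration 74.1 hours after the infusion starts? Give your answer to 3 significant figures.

630 mg/L

Css = rate / CL = 235 / 0.346 = 679.2 mg/L
k = ln 2 / 19.6 = 0.03536 hr⁻¹
C(t) = Css (1 − e^(−kt)) = 679.2 × (1 − e^(−2.621)) = 679.2 × 0.9272 ≈ 630 mg/L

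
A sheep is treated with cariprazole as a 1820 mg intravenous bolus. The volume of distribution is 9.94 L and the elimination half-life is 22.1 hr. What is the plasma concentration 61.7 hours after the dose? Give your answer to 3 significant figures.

26.4 mg/L

C₀ = dose / V = 1820 / 9.94 = 183.1 mg/L
k = ln 2 / 22.1 = 0.03136 hr⁻¹
C(t) = C₀ e^(−kt) = 183.1 × e^(−0.03136 × 61.7) = 183.1 × e^(−1.935) = 183.1 × 0.1444 ≈ 26.4 mg/L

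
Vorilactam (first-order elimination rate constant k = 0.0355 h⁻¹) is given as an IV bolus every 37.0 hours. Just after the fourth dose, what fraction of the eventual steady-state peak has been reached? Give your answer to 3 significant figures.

f_n = 1 − e^(−nkτ) = 1 − e^(−4 × 0.03550 × 37.0) = 1 − e^(−5.254) = 1 − 0.005227 ≈ 0.995

0.995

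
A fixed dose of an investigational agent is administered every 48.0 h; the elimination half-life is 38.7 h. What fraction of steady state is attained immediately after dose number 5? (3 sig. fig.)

k = ln 2 / 38.7 = 0.01791 h⁻¹
f_n = 1 − e^(−nkτ) = 1 − e^(−5 × 0.01791 × 48.0) = 1 − e^(−4.299) = 1 − 0.01359 ≈ 0.986

0.986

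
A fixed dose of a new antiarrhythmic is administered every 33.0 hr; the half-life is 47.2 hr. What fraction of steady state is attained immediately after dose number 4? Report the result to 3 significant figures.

0.856

k = ln 2 / 47.2 = 0.01469 hr⁻¹
f_n = 1 − e^(−nkτ) = 1 − e^(−4 × 0.01469 × 33.0) = 1 − e^(−1.938) = 1 − 0.1439 ≈ 0.856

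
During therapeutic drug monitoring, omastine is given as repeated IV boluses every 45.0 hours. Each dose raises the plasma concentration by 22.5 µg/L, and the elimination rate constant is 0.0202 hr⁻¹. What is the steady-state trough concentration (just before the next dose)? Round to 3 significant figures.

Fraction remaining after one interval: e^(−kτ) = e^(−0.02020 × 45.0) = 0.4029
R = 1 / (1 − 0.4029) = 1.675
Css,max = 22.5 × 1.675 = 37.68 µg/L
Css,min = Css,max × e^(−kτ) = 37.68 × 0.4029 ≈ 15.2 µg/L

15.2 µg/L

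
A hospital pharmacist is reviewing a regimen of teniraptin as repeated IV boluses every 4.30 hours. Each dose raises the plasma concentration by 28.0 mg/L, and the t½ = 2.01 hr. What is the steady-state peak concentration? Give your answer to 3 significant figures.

k = ln 2 / 2.01 = 0.3448 hr⁻¹
Fraction remaining after one interval: e^(−kτ) = e^(−0.3448 × 4.30) = 0.2270
R = 1 / (1 − 0.2270) = 1.294
Css,max = 28.0 × 1.294 ≈ 36.2 mg/L

36.2 mg/L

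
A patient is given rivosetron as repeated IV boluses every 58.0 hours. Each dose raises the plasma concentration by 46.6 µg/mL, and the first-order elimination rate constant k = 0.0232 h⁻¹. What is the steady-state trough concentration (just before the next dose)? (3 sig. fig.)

Fraction remaining after one interval: e^(−kτ) = e^(−0.02320 × 58.0) = 0.2604
R = 1 / (1 − 0.2604) = 1.352
Css,max = 46.6 × 1.352 = 63.01 µg/mL
Css,min = Css,max × e^(−kτ) = 63.01 × 0.2604 ≈ 16.4 µg/mL

16.4 µg/mL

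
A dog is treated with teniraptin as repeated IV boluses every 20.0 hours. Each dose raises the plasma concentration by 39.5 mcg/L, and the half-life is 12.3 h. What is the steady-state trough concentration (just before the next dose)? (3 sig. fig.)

18.9 mcg/L

k = ln 2 / 12.3 = 0.05635 h⁻¹
Fraction remaining after one interval: e^(−kτ) = e^(−0.05635 × 20.0) = 0.3240
R = 1 / (1 − 0.3240) = 1.479
Css,max = 39.5 × 1.479 = 58.43 mcg/L
Css,min = Css,max × e^(−kτ) = 58.43 × 0.3240 ≈ 18.9 mcg/L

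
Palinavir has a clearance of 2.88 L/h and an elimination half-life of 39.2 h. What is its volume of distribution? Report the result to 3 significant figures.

163 L

k = ln 2 / t½ = ln 2 / 39.2 = 0.01768 h⁻¹
V = CL / k = 2.88 / 0.01768 ≈ 163 L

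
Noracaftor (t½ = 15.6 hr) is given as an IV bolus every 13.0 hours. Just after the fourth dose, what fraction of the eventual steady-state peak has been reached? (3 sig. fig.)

0.901

k = ln 2 / 15.6 = 0.04443 hr⁻¹
f_n = 1 − e^(−nkτ) = 1 − e^(−4 × 0.04443 × 13.0) = 1 − e^(−2.310) = 1 − 0.09921 ≈ 0.901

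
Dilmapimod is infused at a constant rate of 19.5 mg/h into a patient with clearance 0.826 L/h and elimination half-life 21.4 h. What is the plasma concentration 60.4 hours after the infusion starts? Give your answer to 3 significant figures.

Css = rate / CL = 19.5 / 0.826 = 23.61 µg/mL
k = ln 2 / 21.4 = 0.03239 h⁻¹
C(t) = Css (1 − e^(−kt)) = 23.61 × (1 − e^(−1.956)) = 23.61 × 0.8586 ≈ 20.3 µg/mL

20.3 µg/mL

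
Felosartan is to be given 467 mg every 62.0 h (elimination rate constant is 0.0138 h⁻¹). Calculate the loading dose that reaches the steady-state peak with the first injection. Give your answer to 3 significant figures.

812 mg

Accumulation ratio R = 1 / (1 − e^(−kτ)) = 1 / (1 − e^(−0.01380×62.0)) = 1 / (1 − 0.4250) = 1.739
Loading dose = maintenance dose × R = 467 × 1.739 ≈ 812 mg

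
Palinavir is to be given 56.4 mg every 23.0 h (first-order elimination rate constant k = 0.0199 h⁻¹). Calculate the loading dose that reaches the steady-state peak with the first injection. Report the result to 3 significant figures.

154 mg

Accumulation ratio R = 1 / (1 − e^(−kτ)) = 1 / (1 − e^(−0.01990×23.0)) = 1 / (1 − 0.6327) = 2.723
Loading dose = maintenance dose × R = 56.4 × 2.723 ≈ 154 mg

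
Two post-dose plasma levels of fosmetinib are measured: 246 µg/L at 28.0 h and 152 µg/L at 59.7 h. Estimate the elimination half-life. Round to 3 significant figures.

k = ln(C₁/C₂) / (t₂ − t₁) = ln(246/152) / (59.7 − 28.0)
  = 0.4815 / 31.70 = 0.01519 h⁻¹
t½ = ln 2 / k = ln 2 / 0.01519 ≈ 45.6 hours

45.6 hours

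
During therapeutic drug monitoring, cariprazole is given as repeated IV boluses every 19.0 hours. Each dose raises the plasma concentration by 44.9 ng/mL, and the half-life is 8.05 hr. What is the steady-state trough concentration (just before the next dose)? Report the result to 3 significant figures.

k = ln 2 / 8.05 = 0.08611 hr⁻¹
Fraction remaining after one interval: e^(−kτ) = e^(−0.08611 × 19.0) = 0.1948
R = 1 / (1 − 0.1948) = 1.242
Css,max = 44.9 × 1.242 = 55.76 ng/mL
Css,min = Css,max × e^(−kτ) = 55.76 × 0.1948 ≈ 10.9 ng/mL

10.9 ng/mL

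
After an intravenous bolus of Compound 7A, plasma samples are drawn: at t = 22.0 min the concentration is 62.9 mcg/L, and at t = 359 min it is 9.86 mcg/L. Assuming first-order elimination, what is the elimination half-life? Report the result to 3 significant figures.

126 minutes

k = ln(C₁/C₂) / (t₂ − t₁) = ln(62.9/9.86) / (359 − 22.0)
  = 1.853 / 337.0 = 0.005499 min⁻¹
t½ = ln 2 / k = ln 2 / 0.005499 ≈ 126 minutes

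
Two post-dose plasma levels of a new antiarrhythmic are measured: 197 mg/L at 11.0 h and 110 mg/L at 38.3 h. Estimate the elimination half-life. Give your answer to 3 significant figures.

k = ln(C₁/C₂) / (t₂ − t₁) = ln(197/110) / (38.3 − 11.0)
  = 0.5827 / 27.30 = 0.02135 h⁻¹
t½ = ln 2 / k = ln 2 / 0.02135 ≈ 32.5 hours

32.5 hours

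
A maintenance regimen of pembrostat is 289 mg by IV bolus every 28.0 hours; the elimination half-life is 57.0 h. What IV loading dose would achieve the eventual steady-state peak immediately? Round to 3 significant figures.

1000 mg

k = ln 2 / 57.0 = 0.01216 h⁻¹
Accumulation ratio R = 1 / (1 − e^(−kτ)) = 1 / (1 − e^(−0.01216×28.0)) = 1 / (1 − 0.7114) = 3.465
Loading dose = maintenance dose × R = 289 × 3.465 ≈ 1000 mg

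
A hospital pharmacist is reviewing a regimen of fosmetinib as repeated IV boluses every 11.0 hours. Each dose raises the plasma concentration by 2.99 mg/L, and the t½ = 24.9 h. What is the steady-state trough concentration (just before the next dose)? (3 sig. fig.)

8.35 mg/L

k = ln 2 / 24.9 = 0.02784 h⁻¹
Fraction remaining after one interval: e^(−kτ) = e^(−0.02784 × 11.0) = 0.7362
R = 1 / (1 − 0.7362) = 3.791
Css,max = 2.99 × 3.791 = 11.34 mg/L
Css,min = Css,max × e^(−kτ) = 11.34 × 0.7362 ≈ 8.35 mg/L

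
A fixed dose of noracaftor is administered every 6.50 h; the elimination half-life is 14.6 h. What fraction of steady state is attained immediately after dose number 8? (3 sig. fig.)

0.915

k = ln 2 / 14.6 = 0.04748 h⁻¹
f_n = 1 − e^(−nkτ) = 1 − e^(−8 × 0.04748 × 6.50) = 1 − e^(−2.469) = 1 − 0.08469 ≈ 0.915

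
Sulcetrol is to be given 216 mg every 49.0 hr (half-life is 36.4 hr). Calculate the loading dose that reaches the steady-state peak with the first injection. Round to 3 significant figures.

356 mg

k = ln 2 / 36.4 = 0.01904 hr⁻¹
Accumulation ratio R = 1 / (1 − e^(−kτ)) = 1 / (1 − e^(−0.01904×49.0)) = 1 / (1 − 0.3933) = 1.648
Loading dose = maintenance dose × R = 216 × 1.648 ≈ 356 mg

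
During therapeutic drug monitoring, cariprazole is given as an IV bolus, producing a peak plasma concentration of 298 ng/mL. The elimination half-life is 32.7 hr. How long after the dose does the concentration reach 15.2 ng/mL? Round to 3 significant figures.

k = ln 2 / 32.7 = 0.02120 hr⁻¹
C(t) = C₀ e^(−kt)  ⇒  t = ln(C₀/C) / k
t = ln(298/15.2) / 0.02120 = 2.976 / 0.02120 ≈ 140 hours

140 hours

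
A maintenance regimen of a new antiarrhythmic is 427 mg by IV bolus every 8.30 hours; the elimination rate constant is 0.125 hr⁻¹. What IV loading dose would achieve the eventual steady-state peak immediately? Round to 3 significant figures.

661 mg

Accumulation ratio R = 1 / (1 − e^(−kτ)) = 1 / (1 − e^(−0.1250×8.30)) = 1 / (1 − 0.3543) = 1.549
Loading dose = maintenance dose × R = 427 × 1.549 ≈ 661 mg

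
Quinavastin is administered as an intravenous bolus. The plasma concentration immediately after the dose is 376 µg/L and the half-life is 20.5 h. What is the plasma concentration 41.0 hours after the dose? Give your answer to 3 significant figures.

k = ln 2 / 20.5 = 0.03381 h⁻¹
C(t) = C₀ e^(−kt) = 376 × e^(−0.03381 × 41.0) = 376 × e^(−1.386) = 376 × 0.2500 ≈ 94.0 µg/L

94.0 µg/L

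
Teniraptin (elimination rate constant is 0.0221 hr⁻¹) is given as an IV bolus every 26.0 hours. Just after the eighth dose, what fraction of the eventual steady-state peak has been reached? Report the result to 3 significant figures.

f_n = 1 − e^(−nkτ) = 1 − e^(−8 × 0.02210 × 26.0) = 1 − e^(−4.597) = 1 − 0.01008 ≈ 0.990

0.990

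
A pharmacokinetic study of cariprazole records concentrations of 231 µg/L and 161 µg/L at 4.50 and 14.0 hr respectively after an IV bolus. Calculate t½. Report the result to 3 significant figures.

18.2 hours

k = ln(C₁/C₂) / (t₂ − t₁) = ln(231/161) / (14.0 − 4.50)
  = 0.3610 / 9.500 = 0.03800 hr⁻¹
t½ = ln 2 / k = ln 2 / 0.03800 ≈ 18.2 hours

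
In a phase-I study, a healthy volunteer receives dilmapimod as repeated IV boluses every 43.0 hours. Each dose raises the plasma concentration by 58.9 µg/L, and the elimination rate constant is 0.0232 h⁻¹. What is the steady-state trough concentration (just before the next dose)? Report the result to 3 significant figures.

34.4 µg/L

Fraction remaining after one interval: e^(−kτ) = e^(−0.02320 × 43.0) = 0.3688
R = 1 / (1 − 0.3688) = 1.584
Css,max = 58.9 × 1.584 = 93.31 µg/L
Css,min = Css,max × e^(−kτ) = 93.31 × 0.3688 ≈ 34.4 µg/L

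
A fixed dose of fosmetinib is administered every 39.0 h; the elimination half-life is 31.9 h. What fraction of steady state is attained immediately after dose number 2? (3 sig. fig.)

0.816

k = ln 2 / 31.9 = 0.02173 h⁻¹
f_n = 1 − e^(−nkτ) = 1 − e^(−2 × 0.02173 × 39.0) = 1 − e^(−1.695) = 1 − 0.1836 ≈ 0.816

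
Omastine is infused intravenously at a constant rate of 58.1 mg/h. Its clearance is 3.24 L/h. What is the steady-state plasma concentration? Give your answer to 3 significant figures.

Css = infusion rate / CL = 58.1 / 3.24 ≈ 17.9 µg/mL

17.9 µg/mL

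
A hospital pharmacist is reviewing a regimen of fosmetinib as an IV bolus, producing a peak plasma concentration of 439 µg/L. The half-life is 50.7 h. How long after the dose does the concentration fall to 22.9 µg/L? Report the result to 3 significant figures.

216 hours

k = ln 2 / 50.7 = 0.01367 h⁻¹
C(t) = C₀ e^(−kt)  ⇒  t = ln(C₀/C) / k
t = ln(439/22.9) / 0.01367 = 2.953 / 0.01367 ≈ 216 hours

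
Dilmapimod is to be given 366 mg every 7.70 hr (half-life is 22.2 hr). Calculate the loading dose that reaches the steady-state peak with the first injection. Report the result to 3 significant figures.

1710 mg

k = ln 2 / 22.2 = 0.03122 hr⁻¹
Accumulation ratio R = 1 / (1 − e^(−kτ)) = 1 / (1 − e^(−0.03122×7.70)) = 1 / (1 − 0.7863) = 4.679
Loading dose = maintenance dose × R = 366 × 4.679 ≈ 1710 mg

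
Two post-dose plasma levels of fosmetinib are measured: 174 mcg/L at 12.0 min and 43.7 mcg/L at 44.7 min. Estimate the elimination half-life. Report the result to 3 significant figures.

k = ln(C₁/C₂) / (t₂ − t₁) = ln(174/43.7) / (44.7 − 12.0)
  = 1.382 / 32.70 = 0.04225 min⁻¹
t½ = ln 2 / k = ln 2 / 0.04225 ≈ 16.4 minutes

16.4 minutes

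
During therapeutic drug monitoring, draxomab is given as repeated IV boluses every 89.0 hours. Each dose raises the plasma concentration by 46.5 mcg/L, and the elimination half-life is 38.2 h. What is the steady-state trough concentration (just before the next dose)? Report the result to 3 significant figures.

11.5 mcg/L

k = ln 2 / 38.2 = 0.01815 h⁻¹
Fraction remaining after one interval: e^(−kτ) = e^(−0.01815 × 89.0) = 0.1989
R = 1 / (1 − 0.1989) = 1.248
Css,max = 46.5 × 1.248 = 58.05 mcg/L
Css,min = Css,max × e^(−kτ) = 58.05 × 0.1989 ≈ 11.5 mcg/L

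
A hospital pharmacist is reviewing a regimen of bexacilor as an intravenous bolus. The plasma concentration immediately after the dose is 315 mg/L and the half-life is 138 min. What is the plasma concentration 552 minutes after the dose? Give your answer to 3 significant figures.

k = ln 2 / 138 = 0.005023 min⁻¹
552 min is 4.000 half-lives, so C = 315 × (1/2)^4.000 = 315 × 0.06250 ≈ 19.7 mg/L

19.7 mg/L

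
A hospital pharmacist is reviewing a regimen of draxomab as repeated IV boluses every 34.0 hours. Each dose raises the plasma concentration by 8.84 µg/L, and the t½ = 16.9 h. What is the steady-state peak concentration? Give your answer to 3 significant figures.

k = ln 2 / 16.9 = 0.04101 h⁻¹
Fraction remaining after one interval: e^(−kτ) = e^(−0.04101 × 34.0) = 0.2480
R = 1 / (1 − 0.2480) = 1.330
Css,max = 8.84 × 1.330 ≈ 11.8 µg/L

11.8 µg/L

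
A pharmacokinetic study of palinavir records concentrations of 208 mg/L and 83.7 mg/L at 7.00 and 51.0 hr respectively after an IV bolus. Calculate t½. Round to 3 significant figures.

k = ln(C₁/C₂) / (t₂ − t₁) = ln(208/83.7) / (51.0 − 7.00)
  = 0.9103 / 44.00 = 0.02069 hr⁻¹
t½ = ln 2 / k = ln 2 / 0.02069 ≈ 33.5 hours

33.5 hours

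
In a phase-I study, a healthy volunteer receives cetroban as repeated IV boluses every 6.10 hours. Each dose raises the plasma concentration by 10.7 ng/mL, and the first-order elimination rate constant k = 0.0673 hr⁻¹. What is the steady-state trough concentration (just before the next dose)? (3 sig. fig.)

Fraction remaining after one interval: e^(−kτ) = e^(−0.06730 × 6.10) = 0.6633
R = 1 / (1 − 0.6633) = 2.970
Css,max = 10.7 × 2.970 = 31.78 ng/mL
Css,min = Css,max × e^(−kτ) = 31.78 × 0.6633 ≈ 21.1 ng/mL

21.1 ng/mL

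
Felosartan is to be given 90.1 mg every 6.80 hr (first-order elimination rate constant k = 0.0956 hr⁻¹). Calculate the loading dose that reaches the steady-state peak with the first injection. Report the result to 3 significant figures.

Accumulation ratio R = 1 / (1 − e^(−kτ)) = 1 / (1 − e^(−0.09560×6.80)) = 1 / (1 − 0.5220) = 2.092
Loading dose = maintenance dose × R = 90.1 × 2.092 ≈ 188 mg

188 mg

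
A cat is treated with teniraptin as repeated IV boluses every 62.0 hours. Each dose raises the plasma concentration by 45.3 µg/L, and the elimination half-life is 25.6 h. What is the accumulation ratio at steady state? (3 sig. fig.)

k = ln 2 / 25.6 = 0.02708 h⁻¹
Fraction remaining after one interval: e^(−kτ) = e^(−0.02708 × 62.0) = 0.1866
R = 1 / (1 − 0.1866) = 1 / 0.8134 ≈ 1.23

1.23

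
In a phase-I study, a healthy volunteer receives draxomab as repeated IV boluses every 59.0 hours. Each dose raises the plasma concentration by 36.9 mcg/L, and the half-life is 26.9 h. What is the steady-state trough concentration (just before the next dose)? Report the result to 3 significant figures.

k = ln 2 / 26.9 = 0.02577 h⁻¹
Fraction remaining after one interval: e^(−kτ) = e^(−0.02577 × 59.0) = 0.2186
R = 1 / (1 − 0.2186) = 1.280
Css,max = 36.9 × 1.280 = 47.23 mcg/L
Css,min = Css,max × e^(−kτ) = 47.23 × 0.2186 ≈ 10.3 mcg/L

10.3 mcg/L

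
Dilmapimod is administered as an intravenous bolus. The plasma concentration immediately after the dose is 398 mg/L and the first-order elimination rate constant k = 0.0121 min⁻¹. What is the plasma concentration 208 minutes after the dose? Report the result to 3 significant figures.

32.1 mg/L

C(t) = C₀ e^(−kt) = 398 × e^(−0.01210 × 208) = 398 × e^(−2.517) = 398 × 0.08072 ≈ 32.1 mg/L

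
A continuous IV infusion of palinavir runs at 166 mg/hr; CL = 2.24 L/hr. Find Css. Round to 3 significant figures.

Css = infusion rate / CL = 166 / 2.24 ≈ 74.1 mg/L

74.1 mg/L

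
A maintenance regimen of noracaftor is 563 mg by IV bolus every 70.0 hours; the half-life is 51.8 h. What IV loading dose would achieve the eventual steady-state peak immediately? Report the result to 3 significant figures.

k = ln 2 / 51.8 = 0.01338 h⁻¹
Accumulation ratio R = 1 / (1 − e^(−kτ)) = 1 / (1 − e^(−0.01338×70.0)) = 1 / (1 − 0.3919) = 1.645
Loading dose = maintenance dose × R = 563 × 1.645 ≈ 926 mg

926 mg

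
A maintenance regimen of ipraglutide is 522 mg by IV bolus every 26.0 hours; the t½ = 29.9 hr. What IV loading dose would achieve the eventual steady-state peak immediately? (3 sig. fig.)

k = ln 2 / 29.9 = 0.02318 hr⁻¹
Accumulation ratio R = 1 / (1 − e^(−kτ)) = 1 / (1 − e^(−0.02318×26.0)) = 1 / (1 − 0.5473) = 2.209
Loading dose = maintenance dose × R = 522 × 2.209 ≈ 1150 mg

1150 mg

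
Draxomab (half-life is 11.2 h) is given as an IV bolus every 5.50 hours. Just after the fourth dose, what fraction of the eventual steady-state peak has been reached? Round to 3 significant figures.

k = ln 2 / 11.2 = 0.06189 h⁻¹
f_n = 1 − e^(−nkτ) = 1 − e^(−4 × 0.06189 × 5.50) = 1 − e^(−1.362) = 1 − 0.2563 ≈ 0.744

0.744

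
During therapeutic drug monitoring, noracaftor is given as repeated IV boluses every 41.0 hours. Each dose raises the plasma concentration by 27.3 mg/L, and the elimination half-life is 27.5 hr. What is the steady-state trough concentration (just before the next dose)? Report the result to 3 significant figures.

k = ln 2 / 27.5 = 0.02521 hr⁻¹
Fraction remaining after one interval: e^(−kτ) = e^(−0.02521 × 41.0) = 0.3558
R = 1 / (1 − 0.3558) = 1.552
Css,max = 27.3 × 1.552 = 42.38 mg/L
Css,min = Css,max × e^(−kτ) = 42.38 × 0.3558 ≈ 15.1 mg/L

15.1 mg/L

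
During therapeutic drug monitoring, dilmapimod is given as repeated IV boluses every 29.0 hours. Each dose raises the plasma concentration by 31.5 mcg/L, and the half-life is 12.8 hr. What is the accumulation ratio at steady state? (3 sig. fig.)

k = ln 2 / 12.8 = 0.05415 hr⁻¹
Fraction remaining after one interval: e^(−kτ) = e^(−0.05415 × 29.0) = 0.2080
R = 1 / (1 − 0.2080) = 1 / 0.7920 ≈ 1.26

1.26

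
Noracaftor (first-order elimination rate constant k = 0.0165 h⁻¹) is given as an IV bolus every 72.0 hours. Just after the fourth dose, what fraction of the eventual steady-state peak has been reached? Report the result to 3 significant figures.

f_n = 1 − e^(−nkτ) = 1 − e^(−4 × 0.01650 × 72.0) = 1 − e^(−4.752) = 1 − 0.008634 ≈ 0.991

0.991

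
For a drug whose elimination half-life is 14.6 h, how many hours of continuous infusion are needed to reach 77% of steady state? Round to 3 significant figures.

31.0 hours

k = ln 2 / 14.6 = 0.04748 h⁻¹
f = 1 − e^(−kt)  ⇒  t = −ln(1 − f) / k
t = −ln(1 − 0.77) / 0.04748 = 1.470 / 0.04748 ≈ 31.0 hours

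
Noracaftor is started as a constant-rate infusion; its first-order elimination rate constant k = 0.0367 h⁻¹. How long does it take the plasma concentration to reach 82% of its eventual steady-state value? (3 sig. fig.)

f = 1 − e^(−kt)  ⇒  t = −ln(1 − f) / k
t = −ln(1 − 0.82) / 0.03670 = 1.715 / 0.03670 ≈ 46.7 hours

46.7 hours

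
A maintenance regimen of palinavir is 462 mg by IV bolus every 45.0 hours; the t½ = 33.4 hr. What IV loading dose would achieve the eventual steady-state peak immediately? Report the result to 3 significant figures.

761 mg

k = ln 2 / 33.4 = 0.02075 hr⁻¹
Accumulation ratio R = 1 / (1 − e^(−kτ)) = 1 / (1 − e^(−0.02075×45.0)) = 1 / (1 − 0.3930) = 1.648
Loading dose = maintenance dose × R = 462 × 1.648 ≈ 761 mg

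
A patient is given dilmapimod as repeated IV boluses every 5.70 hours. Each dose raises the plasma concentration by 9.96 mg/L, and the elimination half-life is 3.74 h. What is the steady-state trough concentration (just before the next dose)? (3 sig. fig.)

k = ln 2 / 3.74 = 0.1853 h⁻¹
Fraction remaining after one interval: e^(−kτ) = e^(−0.1853 × 5.70) = 0.3477
R = 1 / (1 − 0.3477) = 1.533
Css,max = 9.96 × 1.533 = 15.27 mg/L
Css,min = Css,max × e^(−kτ) = 15.27 × 0.3477 ≈ 5.31 mg/L

5.31 mg/L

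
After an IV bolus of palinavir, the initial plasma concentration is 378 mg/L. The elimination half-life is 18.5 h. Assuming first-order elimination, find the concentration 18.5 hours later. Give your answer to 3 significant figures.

189 mg/L

k = ln 2 / 18.5 = 0.03747 h⁻¹
18.5 h is 1.000 half-lives, so C = 378 × (1/2)^1.000 = 378 × 0.5000 ≈ 189 mg/L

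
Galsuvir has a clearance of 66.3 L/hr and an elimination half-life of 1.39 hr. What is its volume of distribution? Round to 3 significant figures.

133 L

k = ln 2 / t½ = ln 2 / 1.39 = 0.4987 hr⁻¹
V = CL / k = 66.3 / 0.4987 ≈ 133 L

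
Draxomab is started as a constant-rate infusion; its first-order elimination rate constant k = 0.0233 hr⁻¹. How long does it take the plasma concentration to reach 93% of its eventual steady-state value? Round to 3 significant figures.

114 hours

f = 1 − e^(−kt)  ⇒  t = −ln(1 − f) / k
t = −ln(1 − 0.93) / 0.02330 = 2.659 / 0.02330 ≈ 114 hours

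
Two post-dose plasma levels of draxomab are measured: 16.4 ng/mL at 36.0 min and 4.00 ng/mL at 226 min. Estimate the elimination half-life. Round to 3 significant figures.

k = ln(C₁/C₂) / (t₂ − t₁) = ln(16.4/4.00) / (226 − 36.0)
  = 1.411 / 190.0 = 0.007426 min⁻¹
t½ = ln 2 / k = ln 2 / 0.007426 ≈ 93.3 minutes

93.3 minutes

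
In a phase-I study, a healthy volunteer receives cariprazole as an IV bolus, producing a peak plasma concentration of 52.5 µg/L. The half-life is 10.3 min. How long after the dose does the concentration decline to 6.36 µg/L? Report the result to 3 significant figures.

31.4 minutes

k = ln 2 / 10.3 = 0.06730 min⁻¹
C(t) = C₀ e^(−kt)  ⇒  t = ln(C₀/C) / k
t = ln(52.5/6.36) / 0.06730 = 2.111 / 0.06730 ≈ 31.4 minutes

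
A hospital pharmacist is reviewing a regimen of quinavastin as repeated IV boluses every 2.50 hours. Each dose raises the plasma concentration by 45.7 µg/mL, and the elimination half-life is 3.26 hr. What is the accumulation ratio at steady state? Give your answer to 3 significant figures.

2.43

k = ln 2 / 3.26 = 0.2126 hr⁻¹
Fraction remaining after one interval: e^(−kτ) = e^(−0.2126 × 2.50) = 0.5877
R = 1 / (1 − 0.5877) = 1 / 0.4123 ≈ 2.43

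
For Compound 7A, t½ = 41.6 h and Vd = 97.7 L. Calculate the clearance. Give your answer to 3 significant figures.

k = ln 2 / t½ = ln 2 / 41.6 = 0.01666 h⁻¹
CL = k · V = 0.01666 × 97.7 ≈ 1.63 L/h

1.63 L/h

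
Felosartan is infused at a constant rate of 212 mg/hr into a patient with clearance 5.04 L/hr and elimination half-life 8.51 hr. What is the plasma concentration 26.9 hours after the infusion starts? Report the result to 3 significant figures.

Css = rate / CL = 212 / 5.04 = 42.06 µg/mL
k = ln 2 / 8.51 = 0.08145 hr⁻¹
C(t) = Css (1 − e^(−kt)) = 42.06 × (1 − e^(−2.191)) = 42.06 × 0.8882 ≈ 37.4 µg/mL

37.4 µg/mL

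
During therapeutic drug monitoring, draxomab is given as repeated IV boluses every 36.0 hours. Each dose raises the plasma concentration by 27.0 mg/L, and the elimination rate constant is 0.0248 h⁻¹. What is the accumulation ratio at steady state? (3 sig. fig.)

1.69

Fraction remaining after one interval: e^(−kτ) = e^(−0.02480 × 36.0) = 0.4095
R = 1 / (1 − 0.4095) = 1 / 0.5905 ≈ 1.69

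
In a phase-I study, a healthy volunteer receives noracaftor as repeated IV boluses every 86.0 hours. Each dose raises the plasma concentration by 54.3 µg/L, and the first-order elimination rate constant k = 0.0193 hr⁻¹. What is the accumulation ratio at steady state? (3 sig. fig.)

Fraction remaining after one interval: e^(−kτ) = e^(−0.01930 × 86.0) = 0.1902
R = 1 / (1 − 0.1902) = 1 / 0.8098 ≈ 1.23

1.23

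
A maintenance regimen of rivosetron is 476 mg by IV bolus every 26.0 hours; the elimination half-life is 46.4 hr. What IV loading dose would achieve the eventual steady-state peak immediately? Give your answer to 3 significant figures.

k = ln 2 / 46.4 = 0.01494 hr⁻¹
Accumulation ratio R = 1 / (1 − e^(−kτ)) = 1 / (1 − e^(−0.01494×26.0)) = 1 / (1 − 0.6781) = 3.107
Loading dose = maintenance dose × R = 476 × 3.107 ≈ 1480 mg

1480 mg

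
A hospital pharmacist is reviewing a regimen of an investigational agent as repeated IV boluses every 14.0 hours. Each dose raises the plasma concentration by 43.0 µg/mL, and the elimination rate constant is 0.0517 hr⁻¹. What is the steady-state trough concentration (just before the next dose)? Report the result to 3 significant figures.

Fraction remaining after one interval: e^(−kτ) = e^(−0.05170 × 14.0) = 0.4849
R = 1 / (1 − 0.4849) = 1.941
Css,max = 43.0 × 1.941 = 83.48 µg/mL
Css,min = Css,max × e^(−kτ) = 83.48 × 0.4849 ≈ 40.5 µg/mL

40.5 µg/mL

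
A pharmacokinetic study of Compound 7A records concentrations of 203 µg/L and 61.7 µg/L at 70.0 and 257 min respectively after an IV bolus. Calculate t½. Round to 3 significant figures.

k = ln(C₁/C₂) / (t₂ − t₁) = ln(203/61.7) / (257 − 70.0)
  = 1.191 / 187.0 = 0.006369 min⁻¹
t½ = ln 2 / k = ln 2 / 0.006369 ≈ 109 minutes

109 minutes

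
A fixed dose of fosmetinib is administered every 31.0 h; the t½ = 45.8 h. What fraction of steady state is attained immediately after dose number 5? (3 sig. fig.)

k = ln 2 / 45.8 = 0.01513 h⁻¹
f_n = 1 − e^(−nkτ) = 1 − e^(−5 × 0.01513 × 31.0) = 1 − e^(−2.346) = 1 − 0.09577 ≈ 0.904

0.904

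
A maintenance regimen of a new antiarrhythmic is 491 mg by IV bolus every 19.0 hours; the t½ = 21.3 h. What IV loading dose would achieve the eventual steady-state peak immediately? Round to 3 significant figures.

k = ln 2 / 21.3 = 0.03254 h⁻¹
Accumulation ratio R = 1 / (1 − e^(−kτ)) = 1 / (1 − e^(−0.03254×19.0)) = 1 / (1 − 0.5389) = 2.169
Loading dose = maintenance dose × R = 491 × 2.169 ≈ 1060 mg

1060 mg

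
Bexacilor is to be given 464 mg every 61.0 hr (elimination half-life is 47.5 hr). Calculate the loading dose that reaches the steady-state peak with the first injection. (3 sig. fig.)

k = ln 2 / 47.5 = 0.01459 hr⁻¹
Accumulation ratio R = 1 / (1 − e^(−kτ)) = 1 / (1 − e^(−0.01459×61.0)) = 1 / (1 − 0.4106) = 1.697
Loading dose = maintenance dose × R = 464 × 1.697 ≈ 787 mg

787 mg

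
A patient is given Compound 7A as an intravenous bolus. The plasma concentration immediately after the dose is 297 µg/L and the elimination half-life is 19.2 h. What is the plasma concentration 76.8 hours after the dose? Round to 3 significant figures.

18.6 µg/L

k = ln 2 / 19.2 = 0.03610 h⁻¹
76.8 h is 4.000 half-lives, so C = 297 × (1/2)^4.000 = 297 × 0.06250 ≈ 18.6 µg/L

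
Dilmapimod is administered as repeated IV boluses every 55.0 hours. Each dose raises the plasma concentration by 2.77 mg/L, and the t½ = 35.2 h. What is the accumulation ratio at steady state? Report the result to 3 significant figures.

1.51

k = ln 2 / 35.2 = 0.01969 h⁻¹
Fraction remaining after one interval: e^(−kτ) = e^(−0.01969 × 55.0) = 0.3386
R = 1 / (1 − 0.3386) = 1 / 0.6614 ≈ 1.51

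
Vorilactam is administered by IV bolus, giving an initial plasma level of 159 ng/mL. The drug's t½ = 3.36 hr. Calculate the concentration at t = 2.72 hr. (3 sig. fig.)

90.7 ng/mL

k = ln 2 / 3.36 = 0.2063 hr⁻¹
C(t) = C₀ e^(−kt) = 159 × e^(−0.2063 × 2.72) = 159 × e^(−0.5611) = 159 × 0.5706 ≈ 90.7 ng/mL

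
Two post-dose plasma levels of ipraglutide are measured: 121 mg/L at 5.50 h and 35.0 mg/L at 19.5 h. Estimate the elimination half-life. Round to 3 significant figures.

k = ln(C₁/C₂) / (t₂ − t₁) = ln(121/35.0) / (19.5 − 5.50)
  = 1.240 / 14.00 = 0.08860 h⁻¹
t½ = ln 2 / k = ln 2 / 0.08860 ≈ 7.82 hours

7.82 hours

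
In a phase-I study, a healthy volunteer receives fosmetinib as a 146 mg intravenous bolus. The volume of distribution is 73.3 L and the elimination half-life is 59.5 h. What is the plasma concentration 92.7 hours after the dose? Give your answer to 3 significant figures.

C₀ = dose / V = 146 / 73.3 = 1.992 mg/L
k = ln 2 / 59.5 = 0.01165 h⁻¹
C(t) = C₀ e^(−kt) = 1.992 × e^(−0.01165 × 92.7) = 1.992 × e^(−1.080) = 1.992 × 0.3396 ≈ 0.676 mg/L

0.676 mg/L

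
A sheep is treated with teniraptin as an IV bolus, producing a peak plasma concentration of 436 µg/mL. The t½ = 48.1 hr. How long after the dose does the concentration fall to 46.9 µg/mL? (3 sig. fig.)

k = ln 2 / 48.1 = 0.01441 hr⁻¹
C(t) = C₀ e^(−kt)  ⇒  t = ln(C₀/C) / k
t = ln(436/46.9) / 0.01441 = 2.230 / 0.01441 ≈ 155 hours

155 hours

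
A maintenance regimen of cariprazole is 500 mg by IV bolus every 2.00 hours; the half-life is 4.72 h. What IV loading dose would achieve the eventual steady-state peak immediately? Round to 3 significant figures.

1960 mg

k = ln 2 / 4.72 = 0.1469 h⁻¹
Accumulation ratio R = 1 / (1 − e^(−kτ)) = 1 / (1 − e^(−0.1469×2.00)) = 1 / (1 − 0.7455) = 3.929
Loading dose = maintenance dose × R = 500 × 3.929 ≈ 1960 mg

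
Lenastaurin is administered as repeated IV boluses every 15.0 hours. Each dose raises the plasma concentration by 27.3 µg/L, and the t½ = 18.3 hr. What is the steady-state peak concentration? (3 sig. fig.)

k = ln 2 / 18.3 = 0.03788 hr⁻¹
Fraction remaining after one interval: e^(−kτ) = e^(−0.03788 × 15.0) = 0.5666
R = 1 / (1 − 0.5666) = 2.307
Css,max = 27.3 × 2.307 ≈ 63.0 µg/L

63.0 µg/L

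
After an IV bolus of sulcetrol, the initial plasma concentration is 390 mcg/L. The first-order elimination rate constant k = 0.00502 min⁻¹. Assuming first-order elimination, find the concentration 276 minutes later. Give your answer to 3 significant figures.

97.6 mcg/L

C(t) = C₀ e^(−kt) = 390 × e^(−0.005020 × 276) = 390 × e^(−1.386) = 390 × 0.2502 ≈ 97.6 mcg/L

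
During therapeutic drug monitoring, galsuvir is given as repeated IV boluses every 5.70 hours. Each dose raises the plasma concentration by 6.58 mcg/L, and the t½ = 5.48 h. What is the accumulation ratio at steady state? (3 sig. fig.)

k = ln 2 / 5.48 = 0.1265 h⁻¹
Fraction remaining after one interval: e^(−kτ) = e^(−0.1265 × 5.70) = 0.4863
R = 1 / (1 − 0.4863) = 1 / 0.5137 ≈ 1.95

1.95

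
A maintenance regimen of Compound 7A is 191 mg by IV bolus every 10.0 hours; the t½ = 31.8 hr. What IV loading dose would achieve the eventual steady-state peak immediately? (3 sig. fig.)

975 mg

k = ln 2 / 31.8 = 0.02180 hr⁻¹
Accumulation ratio R = 1 / (1 − e^(−kτ)) = 1 / (1 − e^(−0.02180×10.0)) = 1 / (1 − 0.8041) = 5.106
Loading dose = maintenance dose × R = 191 × 5.106 ≈ 975 mg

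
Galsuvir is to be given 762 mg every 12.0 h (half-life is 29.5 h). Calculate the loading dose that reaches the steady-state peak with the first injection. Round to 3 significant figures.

k = ln 2 / 29.5 = 0.02350 h⁻¹
Accumulation ratio R = 1 / (1 − e^(−kτ)) = 1 / (1 − e^(−0.02350×12.0)) = 1 / (1 − 0.7543) = 4.070
Loading dose = maintenance dose × R = 762 × 4.070 ≈ 3100 mg

3100 mg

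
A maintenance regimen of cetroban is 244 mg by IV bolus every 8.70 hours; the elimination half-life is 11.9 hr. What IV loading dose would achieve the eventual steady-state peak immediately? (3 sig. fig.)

614 mg

k = ln 2 / 11.9 = 0.05825 hr⁻¹
Accumulation ratio R = 1 / (1 − e^(−kτ)) = 1 / (1 − e^(−0.05825×8.70)) = 1 / (1 − 0.6024) = 2.515
Loading dose = maintenance dose × R = 244 × 2.515 ≈ 614 mg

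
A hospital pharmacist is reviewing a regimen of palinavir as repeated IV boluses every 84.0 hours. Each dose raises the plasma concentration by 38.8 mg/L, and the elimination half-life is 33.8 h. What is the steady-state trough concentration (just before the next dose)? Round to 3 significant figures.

k = ln 2 / 33.8 = 0.02051 h⁻¹
Fraction remaining after one interval: e^(−kτ) = e^(−0.02051 × 84.0) = 0.1786
R = 1 / (1 − 0.1786) = 1.217
Css,max = 38.8 × 1.217 = 47.24 mg/L
Css,min = Css,max × e^(−kτ) = 47.24 × 0.1786 ≈ 8.44 mg/L

8.44 mg/L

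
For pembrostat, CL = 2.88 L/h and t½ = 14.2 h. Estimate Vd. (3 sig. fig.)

59.0 L

k = ln 2 / t½ = ln 2 / 14.2 = 0.04881 h⁻¹
V = CL / k = 2.88 / 0.04881 ≈ 59.0 L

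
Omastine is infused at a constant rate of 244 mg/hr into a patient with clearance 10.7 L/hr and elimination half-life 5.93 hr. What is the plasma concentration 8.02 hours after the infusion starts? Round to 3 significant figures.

13.9 µg/mL

Css = rate / CL = 244 / 10.7 = 22.80 µg/mL
k = ln 2 / 5.93 = 0.1169 hr⁻¹
C(t) = Css (1 − e^(−kt)) = 22.80 × (1 − e^(−0.9374)) = 22.80 × 0.6084 ≈ 13.9 µg/mL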